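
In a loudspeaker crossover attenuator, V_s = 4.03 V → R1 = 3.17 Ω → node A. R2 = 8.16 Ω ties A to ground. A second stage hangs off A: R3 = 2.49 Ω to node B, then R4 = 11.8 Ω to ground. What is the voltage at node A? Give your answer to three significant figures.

V_A ≈ 2.50 V

Looking into the second stage from A: R3 + R4 = 14.29 Ω appears in parallel with R2.
Effective lower resistance at A: R2 ‖ 14.29 = 5.194 Ω.
First divider: V_A = V_s · 5.194/(3.17 + 5.194) = 2.503 V.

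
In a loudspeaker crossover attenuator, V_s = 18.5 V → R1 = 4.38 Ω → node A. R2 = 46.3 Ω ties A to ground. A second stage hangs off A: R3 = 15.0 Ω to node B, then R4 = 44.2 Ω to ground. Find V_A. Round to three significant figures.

Node A sees R2 in parallel with the series input of stage 2, R3 + R4 = 59.20 Ω.
R2 ‖ (R3+R4) = 25.98 Ω.
First divider: V_A = V_s · 25.98/(4.38 + 25.98) = 15.83 V.

V_A ≈ 15.8 V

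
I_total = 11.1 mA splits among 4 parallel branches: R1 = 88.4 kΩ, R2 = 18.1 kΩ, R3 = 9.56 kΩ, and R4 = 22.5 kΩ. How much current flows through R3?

I ≈ 5.39 mA

ΣG = 1/88.4 + 1/18.1 + 1/9.56 + 1/22.5 = 0.2156.
Current divider: I(R3) = I_total · G_k/ΣG = 11.1 × (0.1046/0.2156) = 11.1 × 0.4852 = 5.385 mA.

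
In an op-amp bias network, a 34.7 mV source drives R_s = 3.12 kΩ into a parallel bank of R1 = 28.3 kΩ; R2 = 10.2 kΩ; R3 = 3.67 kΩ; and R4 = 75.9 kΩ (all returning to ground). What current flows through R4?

I ≈ 0.198 µA

Equivalent of the parallel group: R_p = 2.386 kΩ.
V_A = 34.7 × 2.386/5.506 = 15.04 mV.
Branch current I = V_A/R4 = 15.04/75.9 = 0.1981 µA.
(Check via current divider: I_total = 6.302 µA; share G_k/ΣG = 0.03144 → same result.)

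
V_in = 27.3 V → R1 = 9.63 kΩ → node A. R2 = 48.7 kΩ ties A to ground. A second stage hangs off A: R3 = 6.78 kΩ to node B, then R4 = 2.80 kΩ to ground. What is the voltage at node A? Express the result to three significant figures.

V_A ≈ 12.4 V

Node A sees R2 in parallel with the series input of stage 2, R3 + R4 = 9.580 kΩ.
R2 ‖ (R3+R4) = 8.005 kΩ.
First divider: V_A = V_in · 8.005/(9.63 + 8.005) = 12.39 V.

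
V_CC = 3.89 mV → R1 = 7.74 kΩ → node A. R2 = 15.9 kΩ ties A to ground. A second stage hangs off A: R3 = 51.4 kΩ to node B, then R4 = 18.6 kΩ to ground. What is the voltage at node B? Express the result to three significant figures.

The second stage (R3 + R4 = 70.00 kΩ) loads node A in parallel with R2.
Effective lower resistance at A: R2 ‖ 70.00 = 12.96 kΩ.
First divider: V_A = V_CC · 12.96/(7.74 + 12.96) = 2.435 mV.
Stage 2 is unloaded, so V_B = V_A · R4/(R3+R4) = 2.435 × 18.6/70.00 = 0.6471 mV.

V_B ≈ 0.647 mV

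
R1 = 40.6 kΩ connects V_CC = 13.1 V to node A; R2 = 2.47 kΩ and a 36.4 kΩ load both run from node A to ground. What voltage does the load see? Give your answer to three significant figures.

R2 ‖ R_L = (2.47 × 36.4)/(2.47 + 36.4) = 2.313 kΩ.
Now apply the divider: V_out = 13.1 × 0.05390 = 0.7061 V.
(Unloaded it would be 0.751 V; the load pulls it down.)

V_out ≈ 0.706 V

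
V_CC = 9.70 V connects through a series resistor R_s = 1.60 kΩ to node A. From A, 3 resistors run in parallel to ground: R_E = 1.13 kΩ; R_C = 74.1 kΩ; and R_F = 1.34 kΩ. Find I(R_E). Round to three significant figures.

Equivalent of the parallel group: R_p = 0.6080 kΩ.
V_A by voltage divider: V_A = 9.70 × 0.6080/(1.60 + 0.6080) = 2.671 V.
Branch current I = V_A/R_E = 2.671/1.13 = 2.364 mA.

I ≈ 2.36 mA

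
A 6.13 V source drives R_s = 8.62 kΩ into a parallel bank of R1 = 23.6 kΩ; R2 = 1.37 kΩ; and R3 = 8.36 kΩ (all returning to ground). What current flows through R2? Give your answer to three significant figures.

Parallel bank: R_p = 1/(1/23.6 + 1/1.37 + 1/8.36) = 1.121 kΩ.
V_A = 6.13 × 1.121/9.741 = 0.7055 V.
Branch current I = V_A/R2 = 0.7055/1.37 = 0.5150 mA.

I ≈ 0.515 mA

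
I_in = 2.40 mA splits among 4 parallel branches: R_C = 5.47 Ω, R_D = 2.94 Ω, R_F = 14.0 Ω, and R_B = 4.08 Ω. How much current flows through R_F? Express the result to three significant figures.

I ≈ 0.204 mA

Total conductance ΣG = 1/5.47 + 1/2.94 + 1/14.0 + 1/4.08 = 0.8395 (units of 1/Ω).
Current divider: I(R_F) = I_in · G_k/ΣG = 2.40 × (0.07143/0.8395) = 2.40 × 0.08509 = 0.2042 mA.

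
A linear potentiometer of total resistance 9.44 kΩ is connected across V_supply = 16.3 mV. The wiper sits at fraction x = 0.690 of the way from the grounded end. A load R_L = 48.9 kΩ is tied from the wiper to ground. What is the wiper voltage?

V_out ≈ 10.8 mV

Lower segment x·R_p = 6.514 kΩ; upper segment (1−x)·R_p = 2.926 kΩ.
Lower segment in parallel with the load: 6.514 ‖ 48.9 = 5.748 kΩ.
Loaded-divider output: V_out = 16.3 × 0.6626 = 10.80 mV.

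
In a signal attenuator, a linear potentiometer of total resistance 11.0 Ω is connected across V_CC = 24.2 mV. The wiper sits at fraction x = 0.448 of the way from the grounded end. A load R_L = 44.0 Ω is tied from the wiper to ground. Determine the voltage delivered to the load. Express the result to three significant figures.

Lower segment x·R_p = 4.928 Ω; upper segment (1−x)·R_p = 6.072 Ω.
(x·R_p) ‖ R_L = 4.432 Ω.
Then V_out = V_CC · 4.432/(6.072 + 4.432) = 10.21 mV.
(Unloaded: V_out = x·V_CC = 10.8 mV.)

V_out ≈ 10.2 mV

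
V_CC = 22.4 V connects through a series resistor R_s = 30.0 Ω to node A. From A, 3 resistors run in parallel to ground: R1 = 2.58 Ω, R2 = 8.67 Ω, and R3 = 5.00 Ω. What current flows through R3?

Combine the parallel branches: R_p = (1/2.58 + 1/8.67 + 1/5.00)⁻¹ = 1.423 Ω.
Node voltage V_A = V_CC · R_p/(R_s + R_p) = 22.4 × 0.04527 = 1.014 V.
I(R3) = V_A / R3 = 1.014/5.00 = 0.2028 A.

I ≈ 0.203 A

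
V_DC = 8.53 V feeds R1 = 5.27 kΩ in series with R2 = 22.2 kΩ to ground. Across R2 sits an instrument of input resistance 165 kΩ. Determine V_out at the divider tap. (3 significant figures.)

V_out ≈ 6.72 V

R2 ‖ R_L = (22.2 × 165)/(22.2 + 165) = 19.57 kΩ.
Now apply the divider: V_out = 8.53 × 0.7878 = 6.720 V.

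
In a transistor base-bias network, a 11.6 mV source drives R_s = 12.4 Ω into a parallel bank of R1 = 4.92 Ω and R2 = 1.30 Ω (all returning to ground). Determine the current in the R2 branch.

Combine the parallel branches: R_p = (1/4.92 + 1/1.30)⁻¹ = 1.028 Ω.
V_A by voltage divider: V_A = 11.6 × 1.028/(12.4 + 1.028) = 0.8883 mV.
Branch current I = V_A/R2 = 0.8883/1.30 = 0.6833 mA.
(Check via current divider: I_total = 0.8638 mA; share G_k/ΣG = 0.7910 → same result.)

I ≈ 0.683 mA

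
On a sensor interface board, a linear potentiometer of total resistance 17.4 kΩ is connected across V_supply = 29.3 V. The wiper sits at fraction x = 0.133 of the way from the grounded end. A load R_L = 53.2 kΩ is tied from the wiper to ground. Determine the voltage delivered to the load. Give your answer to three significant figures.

V_out ≈ 3.76 V

Split the track: R_lower = x·R_p = 2.314 kΩ, R_upper = (1−x)·R_p = 15.09 kΩ.
Lower segment in parallel with the load: 2.314 ‖ 53.2 = 2.218 kΩ.
Loaded-divider output: V_out = 29.3 × 0.1282 = 3.755 V.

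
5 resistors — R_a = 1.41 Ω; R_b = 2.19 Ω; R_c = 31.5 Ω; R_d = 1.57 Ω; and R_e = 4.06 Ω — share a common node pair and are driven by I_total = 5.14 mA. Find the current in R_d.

I ≈ 1.57 mA

Conductances: ΣG = 1/1.41 + 1/2.19 + 1/31.5 + 1/1.57 + 1/4.06 = 2.081 (1/Ω).
By the current-divider rule, I = I_total · G_k/ΣG = 5.14 × 0.3061 = 1.573 mA.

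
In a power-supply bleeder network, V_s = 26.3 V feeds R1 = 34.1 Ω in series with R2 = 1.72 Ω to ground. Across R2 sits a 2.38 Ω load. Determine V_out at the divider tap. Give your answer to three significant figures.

The load sits in parallel with R2, giving an effective lower resistance R2' = R2·R_L/(R2+R_L) = 0.9984 Ω.
Then V_out = V_s · R2'/(R1 + R2') = 26.3 × 0.9984/35.10 = 0.7482 V.
(Unloaded it would be 1.26 V; the load pulls it down.)

V_out ≈ 0.748 V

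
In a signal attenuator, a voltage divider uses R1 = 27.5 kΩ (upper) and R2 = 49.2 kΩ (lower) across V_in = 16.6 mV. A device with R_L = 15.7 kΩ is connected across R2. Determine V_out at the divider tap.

First combine the lower leg with the load: R2 ‖ R_L = 11.90 kΩ.
Now apply the divider: V_out = 16.6 × 0.3021 = 5.014 mV.
(Unloaded it would be 10.6 mV; the load pulls it down.)

V_out ≈ 5.01 mV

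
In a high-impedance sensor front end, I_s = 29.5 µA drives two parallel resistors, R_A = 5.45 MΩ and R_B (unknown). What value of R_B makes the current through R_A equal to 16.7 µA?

R_B ≈ 7.11 MΩ

The fraction through R_A equals R_B/(R_A+R_B).
16.7/29.5 = R_B/(R_A + R_B) → R_B = R_A · (0.5661)/(1 − 0.5661) = 5.45 × 1.305 = 7.111 MΩ.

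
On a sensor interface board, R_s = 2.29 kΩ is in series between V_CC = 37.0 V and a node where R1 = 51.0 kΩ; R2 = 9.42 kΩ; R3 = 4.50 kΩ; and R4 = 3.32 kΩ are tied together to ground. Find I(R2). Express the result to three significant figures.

Equivalent of the parallel group: R_p = 1.540 kΩ.
V_A by voltage divider: V_A = 37.0 × 1.540/(2.29 + 1.540) = 14.88 V.
Branch current I = V_A/R2 = 14.88/9.42 = 1.580 mA.
(Equivalently: I_total = 9.660 mA, then current-divider fraction G_k/ΣG = 0.1635.)

I ≈ 1.58 mA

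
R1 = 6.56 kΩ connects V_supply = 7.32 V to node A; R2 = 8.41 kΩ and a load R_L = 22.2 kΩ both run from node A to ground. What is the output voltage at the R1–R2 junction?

The load sits in parallel with R2, giving an effective lower resistance R2' = R2·R_L/(R2+R_L) = 6.099 kΩ.
Now apply the divider: V_out = 7.32 × 0.4818 = 3.527 V.
(Unloaded it would be 4.11 V; the load pulls it down.)

V_out ≈ 3.53 V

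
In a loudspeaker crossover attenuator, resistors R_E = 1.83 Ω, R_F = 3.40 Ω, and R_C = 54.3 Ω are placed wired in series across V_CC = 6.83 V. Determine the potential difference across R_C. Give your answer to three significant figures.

V ≈ 6.23 V

Total series resistance ΣR = 1.83 + 3.40 + 54.3 = 59.53 Ω.
V = V_CC · R/ΣR = 6.83 × 0.9121 = 6.230 V.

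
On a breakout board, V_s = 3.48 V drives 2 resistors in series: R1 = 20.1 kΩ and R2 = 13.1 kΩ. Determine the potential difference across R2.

Series total: ΣR = 20.1 + 13.1 = 33.20 kΩ.
By the voltage-divider rule, V = 3.48 × 13.10/33.20 = 1.373 V.

V ≈ 1.37 V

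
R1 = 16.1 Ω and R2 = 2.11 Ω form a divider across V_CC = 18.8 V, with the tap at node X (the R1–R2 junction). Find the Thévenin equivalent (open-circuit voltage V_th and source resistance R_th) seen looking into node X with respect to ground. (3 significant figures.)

V_th ≈ 2.18 V, R_th ≈ 1.87 Ω

V_th is the unloaded tap voltage: V_CC · R2/(R1+R2) = 18.8 × 0.1159 = 2.178 V.
Looking into X with the source shorted: R_th = R1·R2/(R1+R2) = 16.10 × 2.11/18.21 = 1.866 Ω.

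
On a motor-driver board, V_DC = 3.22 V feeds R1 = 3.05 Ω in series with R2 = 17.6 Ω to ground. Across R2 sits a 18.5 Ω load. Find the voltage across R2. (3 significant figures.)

V_out ≈ 2.41 V

The load sits in parallel with R2, giving an effective lower resistance R2' = R2·R_L/(R2+R_L) = 9.019 Ω.
Now apply the divider: V_out = 3.22 × 0.7473 = 2.406 V.
(Unloaded it would be 2.74 V; the load pulls it down.)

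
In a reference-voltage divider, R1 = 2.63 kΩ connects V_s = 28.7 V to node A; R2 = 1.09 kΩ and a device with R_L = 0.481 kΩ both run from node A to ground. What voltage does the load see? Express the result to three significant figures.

V_out ≈ 3.23 V

R2 ‖ R_L = (1.09 × 0.481)/(1.09 + 0.481) = 0.3337 kΩ.
Voltage divider with the loaded lower leg: V_out = 28.7 × 0.3337/(2.63 + 0.3337) = 28.7 × 0.1126 = 3.232 V.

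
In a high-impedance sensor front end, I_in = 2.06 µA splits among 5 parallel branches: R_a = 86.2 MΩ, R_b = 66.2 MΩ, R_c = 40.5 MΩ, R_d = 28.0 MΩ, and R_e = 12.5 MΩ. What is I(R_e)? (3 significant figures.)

I ≈ 0.986 µA

ΣG = 1/86.2 + 1/66.2 + 1/40.5 + 1/28.0 + 1/12.5 = 0.1671.
By the current-divider rule, I = I_in · G_k/ΣG = 2.06 × 0.4787 = 0.9862 µA.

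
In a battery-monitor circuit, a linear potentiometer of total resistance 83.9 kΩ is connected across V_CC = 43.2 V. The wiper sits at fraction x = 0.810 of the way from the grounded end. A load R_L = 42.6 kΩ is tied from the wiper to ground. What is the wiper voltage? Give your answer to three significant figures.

Split the track: R_lower = x·R_p = 67.96 kΩ, R_upper = (1−x)·R_p = 15.94 kΩ.
(x·R_p) ‖ R_L = 26.19 kΩ.
V_out = 43.2 × 26.19/(15.94 + 26.19) = 26.85 V.

V_out ≈ 26.9 V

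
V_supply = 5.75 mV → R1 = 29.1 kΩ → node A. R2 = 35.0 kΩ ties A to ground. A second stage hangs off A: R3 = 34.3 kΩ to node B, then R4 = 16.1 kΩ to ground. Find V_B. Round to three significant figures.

V_B ≈ 0.763 mV

Node A sees R2 in parallel with the series input of stage 2, R3 + R4 = 50.40 kΩ.
Effective lower resistance at A: R2 ‖ 50.40 = 20.66 kΩ.
So V_A = 5.75 × 0.4151 = 2.387 mV.
Then the unloaded second divider: V_B = V_A × R4/(R3+R4) = 2.387 × 0.3194 = 0.7625 mV.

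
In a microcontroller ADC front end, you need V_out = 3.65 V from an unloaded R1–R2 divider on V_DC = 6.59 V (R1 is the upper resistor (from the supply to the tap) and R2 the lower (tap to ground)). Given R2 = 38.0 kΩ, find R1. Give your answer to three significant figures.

The divider ratio is R2/(R1+R2) = 3.65/6.59 = 0.5539.
R1 = R2·(1/k − 1) = 38.0 × 0.8055 = 30.61 kΩ.

R1 ≈ 30.6 kΩ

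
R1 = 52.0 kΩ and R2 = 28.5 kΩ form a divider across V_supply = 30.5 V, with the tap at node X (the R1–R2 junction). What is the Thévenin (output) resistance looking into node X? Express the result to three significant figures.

Looking into X with the source shorted: R_th = R1·R2/(R1+R2) = 52.00 × 28.5/80.50 = 18.41 kΩ.

R_th ≈ 18.4 kΩ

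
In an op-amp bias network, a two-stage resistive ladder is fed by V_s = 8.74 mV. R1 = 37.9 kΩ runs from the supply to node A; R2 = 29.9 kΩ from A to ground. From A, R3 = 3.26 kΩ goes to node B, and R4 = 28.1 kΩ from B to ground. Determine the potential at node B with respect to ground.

Node A sees R2 in parallel with the series input of stage 2, R3 + R4 = 31.36 kΩ.
Effective lower resistance at A: R2 ‖ 31.36 = 15.31 kΩ.
So V_A = 8.74 × 0.2877 = 2.514 mV.
V_B = V_A × 0.8960 = 2.253 mV.

V_B ≈ 2.25 mV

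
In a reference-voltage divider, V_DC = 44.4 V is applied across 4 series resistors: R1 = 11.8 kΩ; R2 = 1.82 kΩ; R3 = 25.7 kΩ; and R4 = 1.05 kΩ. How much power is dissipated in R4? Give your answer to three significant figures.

ΣR = 40.37 kΩ → I = 44.4/40.37 = 1.100 mA.
V(R4) = I·R = 1.155 V; P = V·I = 1.155 × 1.100 = 1.270 mW.

P ≈ 1.27 mW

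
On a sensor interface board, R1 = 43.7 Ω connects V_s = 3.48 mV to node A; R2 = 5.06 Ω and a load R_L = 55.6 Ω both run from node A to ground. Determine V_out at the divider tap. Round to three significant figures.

The load sits in parallel with R2, giving an effective lower resistance R2' = R2·R_L/(R2+R_L) = 4.638 Ω.
Voltage divider with the loaded lower leg: V_out = 3.48 × 4.638/(43.7 + 4.638) = 3.48 × 0.09595 = 0.3339 mV.
(Unloaded it would be 0.361 mV; the load pulls it down.)

V_out ≈ 0.334 mV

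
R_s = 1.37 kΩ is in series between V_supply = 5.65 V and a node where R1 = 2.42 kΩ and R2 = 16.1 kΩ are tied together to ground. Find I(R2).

Equivalent of the parallel group: R_p = 2.104 kΩ.
V_A by voltage divider: V_A = 5.65 × 2.104/(1.37 + 2.104) = 3.422 V.
I(R2) = V_A / R2 = 3.422/16.1 = 0.2125 mA.

I ≈ 0.213 mA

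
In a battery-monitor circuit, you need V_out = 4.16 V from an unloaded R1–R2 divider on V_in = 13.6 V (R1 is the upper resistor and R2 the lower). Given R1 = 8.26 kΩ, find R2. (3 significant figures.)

R2 ≈ 3.64 kΩ

V_out/V_in = R2/(R1+R2) = 0.3059.
Rearranging, R2 = R1·k/(1−k) = 8.26 × 0.4407 = 3.640 kΩ.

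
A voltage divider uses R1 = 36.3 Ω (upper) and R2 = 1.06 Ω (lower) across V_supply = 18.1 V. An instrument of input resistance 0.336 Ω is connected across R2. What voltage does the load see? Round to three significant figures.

The load sits in parallel with R2, giving an effective lower resistance R2' = R2·R_L/(R2+R_L) = 0.2551 Ω.
Voltage divider with the loaded lower leg: V_out = 18.1 × 0.2551/(36.3 + 0.2551) = 18.1 × 0.006979 = 0.1263 V.
(Unloaded it would be 0.514 V; the load pulls it down.)

V_out ≈ 0.126 V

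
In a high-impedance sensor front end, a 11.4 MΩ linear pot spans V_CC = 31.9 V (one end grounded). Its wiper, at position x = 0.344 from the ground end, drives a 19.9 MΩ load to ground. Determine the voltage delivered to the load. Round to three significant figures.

The pot divides into 7.478 MΩ above the wiper and 3.922 MΩ below.
R_L loads the lower segment: effective lower R = 3.276 MΩ.
V_out = 31.9 × 3.276/(7.478 + 3.276) = 9.717 V.
(Unloaded: V_out = x·V_CC = 11.0 V.)

V_out ≈ 9.72 V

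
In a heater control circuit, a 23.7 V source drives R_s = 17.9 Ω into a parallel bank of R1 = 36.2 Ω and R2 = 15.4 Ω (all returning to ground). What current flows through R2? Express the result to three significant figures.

I ≈ 0.579 A

Parallel bank: R_p = 1/(1/36.2 + 1/15.4) = 10.80 Ω.
Node voltage V_A = V_supply · R_p/(R_s + R_p) = 23.7 × 0.3764 = 8.920 V.
Branch current I = V_A/R2 = 8.920/15.4 = 0.5793 A.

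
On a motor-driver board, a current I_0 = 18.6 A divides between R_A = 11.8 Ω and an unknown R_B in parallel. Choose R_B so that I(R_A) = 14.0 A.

R_B ≈ 35.9 Ω

Two-branch current divider: I_A = I_0 · R_B/(R_A + R_B).
14.0/18.6 = R_B/(R_A + R_B) → R_B = R_A · (0.7527)/(1 − 0.7527) = 11.8 × 3.043 = 35.91 Ω.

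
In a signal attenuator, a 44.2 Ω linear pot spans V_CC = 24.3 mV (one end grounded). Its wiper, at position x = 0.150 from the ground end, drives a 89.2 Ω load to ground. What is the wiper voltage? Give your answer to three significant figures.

Split the track: R_lower = x·R_p = 6.630 Ω, R_upper = (1−x)·R_p = 37.57 Ω.
Lower segment in parallel with the load: 6.630 ‖ 89.2 = 6.171 Ω.
V_out = 24.3 × 6.171/(37.57 + 6.171) = 3.428 mV.

V_out ≈ 3.43 mV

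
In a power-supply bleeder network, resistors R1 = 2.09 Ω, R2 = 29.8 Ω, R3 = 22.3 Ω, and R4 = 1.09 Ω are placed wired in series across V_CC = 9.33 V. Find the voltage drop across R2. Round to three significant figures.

V ≈ 5.03 V

Series total: ΣR = 2.09 + 29.8 + 22.3 + 1.09 = 55.28 Ω.
By the voltage-divider rule, V = 9.33 × 29.80/55.28 = 5.030 V.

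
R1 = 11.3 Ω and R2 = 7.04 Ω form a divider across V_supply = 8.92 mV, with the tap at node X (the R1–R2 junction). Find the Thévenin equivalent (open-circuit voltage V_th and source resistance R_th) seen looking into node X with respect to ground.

With X open, the divider is unloaded: V_th = 8.92 × 7.04/18.34 = 3.424 mV.
Zeroing V_supply shorts the top of R1 to ground, so R_th = R1 ‖ R2 = 4.338 Ω.

V_th ≈ 3.42 mV, R_th ≈ 4.34 Ω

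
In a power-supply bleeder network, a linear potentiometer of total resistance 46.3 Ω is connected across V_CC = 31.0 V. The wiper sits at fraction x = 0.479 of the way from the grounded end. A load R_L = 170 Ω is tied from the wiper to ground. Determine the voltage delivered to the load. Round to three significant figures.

V_out ≈ 13.9 V

The pot divides into 24.12 Ω above the wiper and 22.18 Ω below.
Lower segment in parallel with the load: 22.18 ‖ 170 = 19.62 Ω.
Then V_out = V_CC · 19.62/(24.12 + 19.62) = 13.90 V.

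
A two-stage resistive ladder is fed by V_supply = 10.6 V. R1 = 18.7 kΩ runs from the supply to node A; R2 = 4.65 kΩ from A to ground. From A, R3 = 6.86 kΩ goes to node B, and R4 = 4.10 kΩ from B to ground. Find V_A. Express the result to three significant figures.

V_A ≈ 1.58 V

Looking into the second stage from A: R3 + R4 = 10.96 kΩ appears in parallel with R2.
Effective lower resistance at A: R2 ‖ 10.96 = 3.265 kΩ.
So V_A = 10.6 × 0.1486 = 1.576 V.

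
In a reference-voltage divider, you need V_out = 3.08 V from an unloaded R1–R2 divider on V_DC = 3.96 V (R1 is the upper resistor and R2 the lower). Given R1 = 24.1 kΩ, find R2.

Required fraction k = V_out/V_DC = 0.7778.
R2 = R1 · 0.7778/(1 − 0.7778) = 84.35 kΩ.

R2 ≈ 84.4 kΩ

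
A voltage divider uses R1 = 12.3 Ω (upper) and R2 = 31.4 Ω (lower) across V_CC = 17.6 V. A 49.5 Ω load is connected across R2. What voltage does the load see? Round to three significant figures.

V_out ≈ 10.7 V

The load sits in parallel with R2, giving an effective lower resistance R2' = R2·R_L/(R2+R_L) = 19.21 Ω.
Then V_out = V_CC · R2'/(R1 + R2') = 17.6 × 19.21/31.51 = 10.73 V.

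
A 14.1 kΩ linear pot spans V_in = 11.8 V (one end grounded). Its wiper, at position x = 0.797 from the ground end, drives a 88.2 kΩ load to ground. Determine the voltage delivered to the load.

The pot divides into 2.862 kΩ above the wiper and 11.24 kΩ below.
(x·R_p) ‖ R_L = 9.968 kΩ.
V_out = 11.8 × 9.968/(2.862 + 9.968) = 9.167 V.

V_out ≈ 9.17 V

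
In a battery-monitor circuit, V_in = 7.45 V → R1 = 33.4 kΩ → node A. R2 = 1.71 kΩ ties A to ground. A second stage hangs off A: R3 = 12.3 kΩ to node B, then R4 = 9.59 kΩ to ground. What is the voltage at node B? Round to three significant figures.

Looking into the second stage from A: R3 + R4 = 21.89 kΩ appears in parallel with R2.
R2 ‖ (R3+R4) = 1.586 kΩ.
So V_A = 7.45 × 0.04534 = 0.3377 V.
Then the unloaded second divider: V_B = V_A × R4/(R3+R4) = 0.3377 × 0.4381 = 0.1480 V.

V_B ≈ 0.148 V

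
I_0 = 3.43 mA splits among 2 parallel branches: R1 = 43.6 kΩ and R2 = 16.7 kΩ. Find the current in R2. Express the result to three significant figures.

I ≈ 2.48 mA

For two parallel branches, I_k = I_0 · (other R)/(sum of R).
So I = 3.43 × 43.6/60.30 = 2.480 mA.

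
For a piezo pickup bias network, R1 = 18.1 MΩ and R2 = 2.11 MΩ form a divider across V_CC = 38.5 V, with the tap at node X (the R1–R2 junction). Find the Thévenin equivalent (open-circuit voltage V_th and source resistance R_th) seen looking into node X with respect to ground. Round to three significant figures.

V_th is the unloaded tap voltage: V_CC · R2/(R1+R2) = 38.5 × 0.1044 = 4.020 V.
Zeroing V_CC shorts the top of R1 to ground, so R_th = R1 ‖ R2 = 1.890 MΩ.

V_th ≈ 4.02 V, R_th ≈ 1.89 MΩ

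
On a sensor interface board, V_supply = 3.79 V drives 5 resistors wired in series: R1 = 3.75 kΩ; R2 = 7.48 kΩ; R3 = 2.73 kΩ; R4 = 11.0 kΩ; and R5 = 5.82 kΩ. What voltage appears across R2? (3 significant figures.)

V ≈ 0.921 V

Total series resistance ΣR = 3.75 + 7.48 + 2.73 + 11.0 + 5.82 = 30.78 kΩ.
By the voltage-divider rule, V = 3.79 × 7.480/30.78 = 0.9210 V.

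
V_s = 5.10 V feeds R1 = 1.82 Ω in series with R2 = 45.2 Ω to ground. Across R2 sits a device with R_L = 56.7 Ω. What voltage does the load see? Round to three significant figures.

V_out ≈ 4.76 V

The load sits in parallel with R2, giving an effective lower resistance R2' = R2·R_L/(R2+R_L) = 25.15 Ω.
Then V_out = V_s · R2'/(R1 + R2') = 5.10 × 25.15/26.97 = 4.756 V.
(Unloaded it would be 4.90 V; the load pulls it down.)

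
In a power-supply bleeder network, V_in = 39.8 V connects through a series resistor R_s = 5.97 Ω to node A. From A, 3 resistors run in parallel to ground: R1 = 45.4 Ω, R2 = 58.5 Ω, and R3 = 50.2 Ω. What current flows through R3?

I ≈ 0.586 A

Parallel bank: R_p = 1/(1/45.4 + 1/58.5 + 1/50.2) = 16.94 Ω.
V_A by voltage divider: V_A = 39.8 × 16.94/(5.97 + 16.94) = 29.43 V.
I(R3) = V_A / R3 = 29.43/50.2 = 0.5862 A.
(Check via current divider: I_total = 1.737 A; share G_k/ΣG = 0.3374 → same result.)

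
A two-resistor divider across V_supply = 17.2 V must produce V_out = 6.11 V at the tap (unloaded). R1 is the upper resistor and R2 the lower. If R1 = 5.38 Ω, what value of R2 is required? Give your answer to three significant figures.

The divider ratio is R2/(R1+R2) = 6.11/17.2 = 0.3552.
R2 = R1 · 0.3552/(1 − 0.3552) = 2.964 Ω.

R2 ≈ 2.96 Ω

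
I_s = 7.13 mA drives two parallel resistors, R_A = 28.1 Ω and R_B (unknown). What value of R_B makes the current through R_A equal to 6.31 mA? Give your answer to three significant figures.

R_B ≈ 216 Ω

In a two-way split, I_A/I_s = R_B/(R_A + R_B).
6.31/7.13 = R_B/(R_A + R_B) → R_B = R_A · (0.8850)/(1 − 0.8850) = 28.1 × 7.695 = 216.2 Ω.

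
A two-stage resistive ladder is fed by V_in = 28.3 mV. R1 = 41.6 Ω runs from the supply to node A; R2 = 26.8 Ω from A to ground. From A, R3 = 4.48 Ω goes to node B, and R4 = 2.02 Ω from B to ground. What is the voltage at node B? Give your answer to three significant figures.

V_B ≈ 0.982 mV

Looking into the second stage from A: R3 + R4 = 6.500 Ω appears in parallel with R2.
R2 ‖ (R3+R4) = 5.231 Ω.
So V_A = 28.3 × 0.1117 = 3.161 mV.
V_B = V_A × 0.3108 = 0.9824 mV.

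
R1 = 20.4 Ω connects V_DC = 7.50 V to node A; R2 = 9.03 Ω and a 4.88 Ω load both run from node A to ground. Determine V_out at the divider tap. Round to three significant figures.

V_out ≈ 1.01 V

First combine the lower leg with the load: R2 ‖ R_L = 3.168 Ω.
Then V_out = V_DC · R2'/(R1 + R2') = 7.50 × 3.168/23.57 = 1.008 V.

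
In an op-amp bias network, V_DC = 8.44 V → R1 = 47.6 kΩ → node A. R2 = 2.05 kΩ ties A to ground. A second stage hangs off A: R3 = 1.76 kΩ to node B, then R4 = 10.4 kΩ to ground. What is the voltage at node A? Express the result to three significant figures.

V_A ≈ 0.300 V

Looking into the second stage from A: R3 + R4 = 12.16 kΩ appears in parallel with R2.
Effective lower resistance at A: R2 ‖ 12.16 = 1.754 kΩ.
V_A = 8.44 × 1.754/(47.6 + 1.754) = 0.3000 V.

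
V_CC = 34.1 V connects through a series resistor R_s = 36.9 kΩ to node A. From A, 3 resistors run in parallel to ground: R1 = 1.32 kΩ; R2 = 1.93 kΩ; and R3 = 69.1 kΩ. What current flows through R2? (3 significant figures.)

I ≈ 0.363 mA

Equivalent of the parallel group: R_p = 0.7751 kΩ.
V_A = 34.1 × 0.7751/37.68 = 0.7015 V.
I(R2) = V_A / R2 = 0.7015/1.93 = 0.3635 mA.
(Check via current divider: I_total = 0.9051 mA; share G_k/ΣG = 0.4016 → same result.)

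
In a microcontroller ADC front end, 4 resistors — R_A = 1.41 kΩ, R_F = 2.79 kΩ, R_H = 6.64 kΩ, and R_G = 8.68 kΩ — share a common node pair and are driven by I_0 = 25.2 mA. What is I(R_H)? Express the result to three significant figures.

ΣG = 1/1.41 + 1/2.79 + 1/6.64 + 1/8.68 = 1.333.
Current divider: I(R_H) = I_0 · G_k/ΣG = 25.2 × (0.1506/1.333) = 25.2 × 0.1129 = 2.846 mA.

I ≈ 2.85 mA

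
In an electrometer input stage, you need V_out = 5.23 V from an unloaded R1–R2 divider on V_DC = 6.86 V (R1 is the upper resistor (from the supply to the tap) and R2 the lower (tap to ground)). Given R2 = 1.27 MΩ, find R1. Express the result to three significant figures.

The divider ratio is R2/(R1+R2) = 5.23/6.86 = 0.7624.
Rearranging, R1 = R2·(1−k)/k = 1.27 × 0.3117 = 0.3958 MΩ.

R1 ≈ 0.396 MΩ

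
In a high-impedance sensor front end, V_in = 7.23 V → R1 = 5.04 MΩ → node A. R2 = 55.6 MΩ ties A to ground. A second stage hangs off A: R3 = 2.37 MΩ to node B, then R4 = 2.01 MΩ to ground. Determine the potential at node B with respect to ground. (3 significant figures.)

V_B ≈ 1.48 V

Looking into the second stage from A: R3 + R4 = 4.380 MΩ appears in parallel with R2.
Effective lower resistance at A: R2 ‖ 4.380 = 4.060 MΩ.
So V_A = 7.23 × 0.4462 = 3.226 V.
Then the unloaded second divider: V_B = V_A × R4/(R3+R4) = 3.226 × 0.4589 = 1.480 V.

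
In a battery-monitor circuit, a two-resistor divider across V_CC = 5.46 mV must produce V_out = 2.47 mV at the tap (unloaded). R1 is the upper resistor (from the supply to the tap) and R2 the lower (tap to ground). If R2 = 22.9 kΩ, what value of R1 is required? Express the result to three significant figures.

Required fraction k = V_out/V_CC = 0.4524.
So R1 = R2 · (V_CC/V_out − 1) = 22.9 × (5.46/2.47 − 1) = 22.9 × 1.211 = 27.72 kΩ.

R1 ≈ 27.7 kΩ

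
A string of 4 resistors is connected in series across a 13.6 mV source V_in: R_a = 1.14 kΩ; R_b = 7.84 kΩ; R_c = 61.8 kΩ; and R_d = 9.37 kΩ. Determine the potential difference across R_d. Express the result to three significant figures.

ΣR = 1.14 + 7.84 + 61.8 + 9.37 = 80.15 kΩ.
Voltage divider: V = V_in · (9.370 / 80.15) = 13.6 × 0.1169 = 1.590 mV.

V ≈ 1.59 mV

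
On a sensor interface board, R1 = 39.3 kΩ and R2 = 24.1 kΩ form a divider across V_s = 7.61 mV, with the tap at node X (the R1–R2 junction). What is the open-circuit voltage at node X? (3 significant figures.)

V_th ≈ 2.89 mV

V_th is the unloaded tap voltage: V_s · R2/(R1+R2) = 7.61 × 0.3801 = 2.893 mV.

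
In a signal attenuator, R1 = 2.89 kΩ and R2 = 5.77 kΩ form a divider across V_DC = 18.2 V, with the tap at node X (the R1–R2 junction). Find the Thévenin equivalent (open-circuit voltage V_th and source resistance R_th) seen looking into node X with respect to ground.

V_th is the unloaded tap voltage: V_DC · R2/(R1+R2) = 18.2 × 0.6663 = 12.13 V.
Looking into X with the source shorted: R_th = R1·R2/(R1+R2) = 2.890 × 5.77/8.660 = 1.926 kΩ.

V_th ≈ 12.1 V, R_th ≈ 1.93 kΩ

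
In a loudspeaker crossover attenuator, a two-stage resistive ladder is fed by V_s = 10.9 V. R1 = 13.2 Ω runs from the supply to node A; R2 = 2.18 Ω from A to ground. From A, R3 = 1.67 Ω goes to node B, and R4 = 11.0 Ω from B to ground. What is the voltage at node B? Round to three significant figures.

V_B ≈ 1.17 V

Looking into the second stage from A: R3 + R4 = 12.67 Ω appears in parallel with R2.
Effective lower resistance at A: R2 ‖ 12.67 = 1.860 Ω.
First divider: V_A = V_s · 1.860/(13.2 + 1.860) = 1.346 V.
Stage 2 is unloaded, so V_B = V_A · R4/(R3+R4) = 1.346 × 11.0/12.67 = 1.169 V.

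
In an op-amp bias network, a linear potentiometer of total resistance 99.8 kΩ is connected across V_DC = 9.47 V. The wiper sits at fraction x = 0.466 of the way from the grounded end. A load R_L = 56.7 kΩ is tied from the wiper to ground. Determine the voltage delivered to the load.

Lower segment x·R_p = 46.51 kΩ; upper segment (1−x)·R_p = 53.29 kΩ.
R_L loads the lower segment: effective lower R = 25.55 kΩ.
Loaded-divider output: V_out = 9.47 × 0.3241 = 3.069 V.

V_out ≈ 3.07 V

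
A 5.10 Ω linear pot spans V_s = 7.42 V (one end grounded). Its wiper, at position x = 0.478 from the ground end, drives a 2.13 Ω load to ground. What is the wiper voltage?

Split the track: R_lower = x·R_p = 2.438 Ω, R_upper = (1−x)·R_p = 2.662 Ω.
Lower segment in parallel with the load: 2.438 ‖ 2.13 = 1.137 Ω.
V_out = 7.42 × 1.137/(2.662 + 1.137) = 2.220 V.

V_out ≈ 2.22 V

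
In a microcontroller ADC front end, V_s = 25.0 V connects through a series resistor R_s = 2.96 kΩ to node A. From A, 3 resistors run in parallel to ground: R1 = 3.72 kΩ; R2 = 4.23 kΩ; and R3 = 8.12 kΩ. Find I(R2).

I ≈ 2.07 mA

Combine the parallel branches: R_p = (1/3.72 + 1/4.23 + 1/8.12)⁻¹ = 1.591 kΩ.
Node voltage V_A = V_s · R_p/(R_s + R_p) = 25.0 × 0.3497 = 8.741 V.
I(R2) = V_A / R2 = 8.741/4.23 = 2.066 mA.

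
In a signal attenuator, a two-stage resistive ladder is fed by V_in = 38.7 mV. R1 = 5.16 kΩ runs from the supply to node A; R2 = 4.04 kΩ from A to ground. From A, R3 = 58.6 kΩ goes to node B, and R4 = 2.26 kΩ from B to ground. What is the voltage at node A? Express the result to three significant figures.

V_A ≈ 16.4 mV

Looking into the second stage from A: R3 + R4 = 60.86 kΩ appears in parallel with R2.
R2 ‖ (R3+R4) = 3.789 kΩ.
V_A = 38.7 × 3.789/(5.16 + 3.789) = 16.38 mV.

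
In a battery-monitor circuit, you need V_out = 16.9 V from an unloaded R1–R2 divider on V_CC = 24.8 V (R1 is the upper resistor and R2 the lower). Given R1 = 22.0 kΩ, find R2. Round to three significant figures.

R2 ≈ 47.1 kΩ

The divider ratio is R2/(R1+R2) = 16.9/24.8 = 0.6815.
R2 = R1 · 0.6815/(1 − 0.6815) = 47.06 kΩ.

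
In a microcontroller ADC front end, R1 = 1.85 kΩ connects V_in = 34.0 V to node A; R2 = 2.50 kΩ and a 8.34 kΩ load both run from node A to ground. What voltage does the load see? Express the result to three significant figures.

R2 ‖ R_L = (2.50 × 8.34)/(2.50 + 8.34) = 1.923 kΩ.
Now apply the divider: V_out = 34.0 × 0.5097 = 17.33 V.

V_out ≈ 17.3 V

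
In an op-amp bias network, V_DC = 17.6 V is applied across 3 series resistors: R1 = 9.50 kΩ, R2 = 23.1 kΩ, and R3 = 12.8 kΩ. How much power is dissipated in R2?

P ≈ 3.47 mW

ΣR = 45.40 kΩ → I = 17.6/45.40 = 0.3877 mA.
V(R2) = I·R = 8.955 V; P = V·I = 8.955 × 0.3877 = 3.472 mW.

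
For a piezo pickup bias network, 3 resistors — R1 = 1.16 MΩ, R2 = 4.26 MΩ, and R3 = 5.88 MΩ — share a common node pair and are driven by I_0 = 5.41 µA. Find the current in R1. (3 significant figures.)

Conductances: ΣG = 1/1.16 + 1/4.26 + 1/5.88 = 1.267 (1/MΩ).
By the current-divider rule, I = I_0 · G_k/ΣG = 5.41 × 0.6805 = 3.681 µA.

I ≈ 3.68 µA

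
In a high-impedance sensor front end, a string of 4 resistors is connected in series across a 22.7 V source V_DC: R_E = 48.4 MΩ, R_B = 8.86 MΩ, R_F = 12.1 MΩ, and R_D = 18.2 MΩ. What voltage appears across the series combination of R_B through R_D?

ΣR = 48.4 + 8.86 + 12.1 + 18.2 = 87.56 MΩ.
R_{R_B..R_D} = 8.86 + 12.1 + 18.2 = 39.16 MΩ.
Voltage divider: V = V_DC · (39.16 / 87.56) = 22.7 × 0.4472 = 10.15 V.

V ≈ 10.2 V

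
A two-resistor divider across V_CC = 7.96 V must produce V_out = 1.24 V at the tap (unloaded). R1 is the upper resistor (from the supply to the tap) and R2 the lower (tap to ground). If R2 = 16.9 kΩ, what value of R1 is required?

R1 ≈ 91.6 kΩ

The divider ratio is R2/(R1+R2) = 1.24/7.96 = 0.1558.
R1 = R2·(1/k − 1) = 16.9 × 5.419 = 91.59 kΩ.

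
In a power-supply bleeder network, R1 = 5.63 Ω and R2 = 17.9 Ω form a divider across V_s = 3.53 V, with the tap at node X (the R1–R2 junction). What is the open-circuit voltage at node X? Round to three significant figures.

V_th ≈ 2.69 V

V_th is the unloaded tap voltage: V_s · R2/(R1+R2) = 3.53 × 0.7607 = 2.685 V.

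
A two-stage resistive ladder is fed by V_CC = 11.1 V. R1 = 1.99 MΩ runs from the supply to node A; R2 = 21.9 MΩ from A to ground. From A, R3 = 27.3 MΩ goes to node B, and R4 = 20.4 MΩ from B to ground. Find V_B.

V_B ≈ 4.19 V

Looking into the second stage from A: R3 + R4 = 47.70 MΩ appears in parallel with R2.
R2 ‖ (R3+R4) = 15.01 MΩ.
So V_A = 11.1 × 0.8829 = 9.801 V.
V_B = V_A × 0.4277 = 4.191 V.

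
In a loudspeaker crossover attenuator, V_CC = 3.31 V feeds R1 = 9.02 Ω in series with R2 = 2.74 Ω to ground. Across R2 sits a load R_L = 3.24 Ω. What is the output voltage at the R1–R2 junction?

V_out ≈ 0.468 V

R2 ‖ R_L = (2.74 × 3.24)/(2.74 + 3.24) = 1.485 Ω.
Now apply the divider: V_out = 3.31 × 0.1413 = 0.4678 V.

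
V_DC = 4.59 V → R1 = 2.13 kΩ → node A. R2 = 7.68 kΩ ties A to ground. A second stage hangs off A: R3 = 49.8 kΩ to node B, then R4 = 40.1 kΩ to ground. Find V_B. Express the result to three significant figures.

Looking into the second stage from A: R3 + R4 = 89.90 kΩ appears in parallel with R2.
R2 ‖ (R3+R4) = 7.076 kΩ.
So V_A = 4.59 × 0.7686 = 3.528 V.
Then the unloaded second divider: V_B = V_A × R4/(R3+R4) = 3.528 × 0.4461 = 1.574 V.

V_B ≈ 1.57 V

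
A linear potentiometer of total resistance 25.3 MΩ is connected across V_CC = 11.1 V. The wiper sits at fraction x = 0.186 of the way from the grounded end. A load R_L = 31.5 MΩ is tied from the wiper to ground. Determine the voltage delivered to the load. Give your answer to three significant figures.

V_out ≈ 1.84 V

Lower segment x·R_p = 4.706 MΩ; upper segment (1−x)·R_p = 20.59 MΩ.
R_L loads the lower segment: effective lower R = 4.094 MΩ.
Then V_out = V_CC · 4.094/(20.59 + 4.094) = 1.841 V.
(Unloaded: V_out = x·V_CC = 2.06 V.)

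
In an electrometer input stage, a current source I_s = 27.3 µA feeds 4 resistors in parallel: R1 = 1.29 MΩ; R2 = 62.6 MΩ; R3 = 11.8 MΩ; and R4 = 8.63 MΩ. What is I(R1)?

I ≈ 21.3 µA

ΣG = 1/1.29 + 1/62.6 + 1/11.8 + 1/8.63 = 0.9918.
By the current-divider rule, I = I_s · G_k/ΣG = 27.3 × 0.7816 = 21.34 µA.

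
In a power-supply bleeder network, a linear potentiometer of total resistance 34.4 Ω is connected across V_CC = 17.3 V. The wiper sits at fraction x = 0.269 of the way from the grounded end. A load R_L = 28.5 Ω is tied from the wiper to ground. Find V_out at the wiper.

Lower segment x·R_p = 9.254 Ω; upper segment (1−x)·R_p = 25.15 Ω.
(x·R_p) ‖ R_L = 6.985 Ω.
V_out = 17.3 × 6.985/(25.15 + 6.985) = 3.761 V.

V_out ≈ 3.76 V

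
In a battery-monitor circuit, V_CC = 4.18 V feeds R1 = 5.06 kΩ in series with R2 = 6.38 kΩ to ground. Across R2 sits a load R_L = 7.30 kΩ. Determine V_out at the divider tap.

The load sits in parallel with R2, giving an effective lower resistance R2' = R2·R_L/(R2+R_L) = 3.405 kΩ.
Now apply the divider: V_out = 4.18 × 0.4022 = 1.681 V.

V_out ≈ 1.68 V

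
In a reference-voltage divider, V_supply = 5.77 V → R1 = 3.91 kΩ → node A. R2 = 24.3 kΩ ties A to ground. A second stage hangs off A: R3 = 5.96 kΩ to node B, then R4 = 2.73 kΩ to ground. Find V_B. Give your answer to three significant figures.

V_B ≈ 1.13 V

Looking into the second stage from A: R3 + R4 = 8.690 kΩ appears in parallel with R2.
Effective lower resistance at A: R2 ‖ 8.690 = 6.401 kΩ.
First divider: V_A = V_supply · 6.401/(3.91 + 6.401) = 3.582 V.
V_B = V_A × 0.3142 = 1.125 V.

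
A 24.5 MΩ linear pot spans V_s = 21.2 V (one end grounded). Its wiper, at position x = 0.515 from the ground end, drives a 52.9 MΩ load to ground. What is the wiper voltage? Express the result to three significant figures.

Lower segment x·R_p = 12.62 MΩ; upper segment (1−x)·R_p = 11.88 MΩ.
R_L loads the lower segment: effective lower R = 10.19 MΩ.
Then V_out = V_s · 10.19/(11.88 + 10.19) = 9.786 V.

V_out ≈ 9.79 V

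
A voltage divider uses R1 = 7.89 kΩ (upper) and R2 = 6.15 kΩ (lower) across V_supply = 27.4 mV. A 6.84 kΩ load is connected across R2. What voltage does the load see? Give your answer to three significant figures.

V_out ≈ 7.97 mV

The load sits in parallel with R2, giving an effective lower resistance R2' = R2·R_L/(R2+R_L) = 3.238 kΩ.
Then V_out = V_supply · R2'/(R1 + R2') = 27.4 × 3.238/11.13 = 7.973 mV.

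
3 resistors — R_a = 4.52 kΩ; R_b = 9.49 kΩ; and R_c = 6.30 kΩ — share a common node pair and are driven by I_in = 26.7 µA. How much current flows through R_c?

I ≈ 8.73 µA

ΣG = 1/4.52 + 1/9.49 + 1/6.30 = 0.4853.
By the current-divider rule, I = I_in · G_k/ΣG = 26.7 × 0.3270 = 8.732 µA.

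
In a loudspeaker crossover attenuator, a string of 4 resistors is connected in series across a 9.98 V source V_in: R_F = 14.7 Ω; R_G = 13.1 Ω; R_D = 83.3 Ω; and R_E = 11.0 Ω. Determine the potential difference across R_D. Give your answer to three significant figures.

Total series resistance ΣR = 14.7 + 13.1 + 83.3 + 11.0 = 122.1 Ω.
By the voltage-divider rule, V = 9.98 × 83.30/122.1 = 6.809 V.

V ≈ 6.81 V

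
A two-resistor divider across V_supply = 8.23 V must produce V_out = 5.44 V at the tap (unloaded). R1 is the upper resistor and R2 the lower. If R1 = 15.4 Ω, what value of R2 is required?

R2 ≈ 30.0 Ω

V_out/V_supply = R2/(R1+R2) = 0.6610.
R2 = R1 · 0.6610/(1 − 0.6610) = 30.03 Ω.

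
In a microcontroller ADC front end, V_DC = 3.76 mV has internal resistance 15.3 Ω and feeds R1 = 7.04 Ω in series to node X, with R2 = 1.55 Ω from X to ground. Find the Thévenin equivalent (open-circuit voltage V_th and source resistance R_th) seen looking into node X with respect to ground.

R1' = 15.3 + 7.04 = 22.34 Ω (source resistance + R1).
Open-circuit (no load on X): V_th = V_DC · R2/(R1' + R2) = 3.76 × 1.55/(22.34 + 1.55) = 0.2440 mV.
With V_DC suppressed (replaced by a short), R_th = R1' ‖ R2 = (22.34 × 1.55)/(22.34 + 1.55) = 1.449 Ω.

V_th ≈ 0.244 mV, R_th ≈ 1.45 Ω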